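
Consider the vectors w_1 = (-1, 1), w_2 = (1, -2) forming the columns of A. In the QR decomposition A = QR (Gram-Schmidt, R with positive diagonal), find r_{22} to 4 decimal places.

r_{22} = 0.7071

w_1 = (-1, 1); ‖w_1‖ = 1.4142, so q_1 = (-0.7071, 0.7071).
q_1·w_2 = (-0.7071)·1 + 0.7071·(-2) = -2.1213.
u_2 = w_2 + 2.1213·q_1 = (-0.5000, -0.5000).
r_{22} = ‖u_2‖ = 0.7071.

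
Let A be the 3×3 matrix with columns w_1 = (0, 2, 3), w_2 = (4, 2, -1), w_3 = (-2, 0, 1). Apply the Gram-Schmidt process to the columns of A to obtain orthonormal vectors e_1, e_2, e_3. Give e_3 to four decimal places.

e_1 = w_1/‖w_1‖ = (0, 2, 3)/3.6056 = (0.0000, 0.5547, 0.8321).
r_{12} = e_1·w_2 = 0.2774.
u_2 = w_2 − 0.2774·e_1 = (4.0000, 1.8462, -1.2308).
‖u_2‖ = 4.5742, so e_2 = (0.8745, 0.4036, -0.2691).
r_{13} = e_1·w_3 = 0.8321; r_{23} = e_2·w_3 = -2.0180.
u_3 = w_3 − 0.8321·e_1 + 2.0180·e_2 = (-0.2353, 0.3529, -0.2353).
‖u_3‖ = 0.4851, so e_3 = (-0.4851, 0.7276, -0.4851).

e_3 = (-0.4851, 0.7276, -0.4851)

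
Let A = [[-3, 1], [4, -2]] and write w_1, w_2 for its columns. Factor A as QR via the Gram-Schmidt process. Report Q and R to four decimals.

Q = [[-0.6000, -0.8000], [0.8000, -0.6000]], R = [[5.0000, -2.2000], [0.0000, 0.4000]]

w_1 = (-3, 4); ‖w_1‖ = 5.0000, so e_1 = (-0.6000, 0.8000).
e_1·w_2 = (-0.6000)·1 + 0.8000·(-2) = -2.2000.
u_2 = w_2 + 2.2000·e_1 = (-0.3200, -0.2400).
‖u_2‖ = 0.4000, so e_2 = (-0.8000, -0.6000).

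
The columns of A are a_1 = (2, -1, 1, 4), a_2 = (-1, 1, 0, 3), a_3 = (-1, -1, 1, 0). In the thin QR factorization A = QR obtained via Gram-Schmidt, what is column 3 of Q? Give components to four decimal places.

e_3 = (-0.5774, -0.5774, 0.5774, 0.0000)

e_1 = a_1/‖a_1‖ = (2, -1, 1, 4)/4.6904 = (0.4264, -0.2132, 0.2132, 0.8528).
r_{12} = e_1·a_2 = 1.9188.
u_2 = a_2 − 1.9188·e_1 = (-1.8182, 1.4091, -0.4091, 1.3636).
‖u_2‖ = 2.7052, so e_2 = (-0.6721, 0.5209, -0.1512, 0.5041).
r_{13} = e_1·a_3 = 0.0000; r_{23} = e_2·a_3 = 0.0000.
u_3 = a_3 + 0.0000·e_1 − 0.0000·e_2 = (-1.0000, -1.0000, 1.0000, 0.0000).
‖u_3‖ = 1.7321, so e_3 = (-0.5774, -0.5774, 0.5774, 0.0000).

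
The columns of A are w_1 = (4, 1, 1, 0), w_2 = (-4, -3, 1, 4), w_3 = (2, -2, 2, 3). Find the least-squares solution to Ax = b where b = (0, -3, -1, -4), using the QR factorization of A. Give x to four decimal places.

w_1 = (4, 1, 1, 0); ‖w_1‖ = 4.2426, so e_1 = (0.9428, 0.2357, 0.2357, 0.0000).
e_1·w_2 = 0.9428·(-4) + 0.2357·(-3) + 0.2357·1 + 0.0000·4 = -4.2426.
u_2 = w_2 + 4.2426·e_1 = (0.0000, -2.0000, 2.0000, 4.0000).
‖u_2‖ = 4.8990, so e_2 = (0.0000, -0.4082, 0.4082, 0.8165).
e_1·w_3 = 0.9428·2 + 0.2357·(-2) + 0.2357·2 + 0.0000·3 = 1.8856; e_2·w_3 = 0.0000·2 + (-0.4082)·(-2) + 0.4082·2 + 0.8165·3 = 4.0825.
u_3 = w_3 − 1.8856·e_1 − 4.0825·e_2 = (0.2222, -0.7778, -0.1111, -0.3333).
‖u_3‖ = 0.8819, so e_3 = (0.2520, -0.8819, -0.1260, -0.3780).
Qᵀb = (-0.9428, -2.4495, 4.2836).
Back-substitute: x_3 = 4.2836/0.8819 = 4.8571.
x_2 = (-2.4495 − 4.0825·4.8571)/4.8990 = -4.5476.
x_1 = (-0.9428 + 4.2426·(-4.5476) − 1.8856·4.8571)/4.2426 = -6.9286.

x = (-6.9286, -4.5476, 4.8571)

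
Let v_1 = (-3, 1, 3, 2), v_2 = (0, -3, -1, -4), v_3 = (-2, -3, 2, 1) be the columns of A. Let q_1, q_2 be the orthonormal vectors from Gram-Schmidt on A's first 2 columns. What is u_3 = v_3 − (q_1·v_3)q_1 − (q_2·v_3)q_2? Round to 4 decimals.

v_1 = (-3, 1, 3, 2); ‖v_1‖ = 4.7958, so q_1 = (-0.6255, 0.2085, 0.6255, 0.4170).
q_1·v_2 = (-0.6255)·0 + 0.2085·(-3) + 0.6255·(-1) + 0.4170·(-4) = -2.9192.
u_2 = v_2 + 2.9192·q_1 = (-1.8261, -2.3913, 0.8261, -2.7826).
‖u_2‖ = 4.1807, so q_2 = (-0.4368, -0.5720, 0.1976, -0.6656).
q_1·v_3 = (-0.6255)·(-2) + 0.2085·(-3) + 0.6255·2 + 0.4170·1 = 2.2937; q_2·v_3 = (-0.4368)·(-2) + (-0.5720)·(-3) + 0.1976·2 + (-0.6656)·1 = 2.3191.
u_3 = v_3 − 2.2937·q_1 − 2.3191·q_2 = (0.4478, -2.1517, 0.1070, 1.5871).

u_3 = (0.4478, -2.1517, 0.1070, 1.5871)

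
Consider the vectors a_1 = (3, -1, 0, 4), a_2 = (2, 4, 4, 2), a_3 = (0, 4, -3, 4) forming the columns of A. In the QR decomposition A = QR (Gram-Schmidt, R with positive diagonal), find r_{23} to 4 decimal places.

r_{23} = 1.2281

e_1 = a_1/‖a_1‖ = (3, -1, 0, 4)/5.0990 = (0.5883, -0.1961, 0.0000, 0.7845).
r_{12} = e_1·a_2 = 1.9612.
u_2 = a_2 − 1.9612·e_1 = (0.8462, 4.3846, 4.0000, 0.4615).
‖u_2‖ = 6.0128, so e_2 = (0.1407, 0.7292, 0.6652, 0.0768).
r_{23} = e_2·a_3 = 1.2281.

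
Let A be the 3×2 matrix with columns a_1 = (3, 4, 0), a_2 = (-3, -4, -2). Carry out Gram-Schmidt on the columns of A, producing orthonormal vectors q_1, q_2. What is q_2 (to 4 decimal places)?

q_2 = (0.0000, 0.0000, -1.0000)

a_1 = (3, 4, 0); ‖a_1‖ = 5.0000, so q_1 = (0.6000, 0.8000, 0.0000).
q_1·a_2 = 0.6000·(-3) + 0.8000·(-4) + 0.0000·(-2) = -5.0000.
u_2 = a_2 + 5.0000·q_1 = (0.0000, 0.0000, -2.0000).
‖u_2‖ = 2.0000, so q_2 = (0.0000, 0.0000, -1.0000).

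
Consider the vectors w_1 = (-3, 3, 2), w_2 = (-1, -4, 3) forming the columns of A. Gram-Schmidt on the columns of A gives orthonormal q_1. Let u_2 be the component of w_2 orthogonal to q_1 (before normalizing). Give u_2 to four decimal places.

u_2 = (-1.4091, -3.5909, 3.2727)

w_1 = (-3, 3, 2); ‖w_1‖ = 4.6904, so q_1 = (-0.6396, 0.6396, 0.4264).
q_1·w_2 = (-0.6396)·(-1) + 0.6396·(-4) + 0.4264·3 = -0.6396.
u_2 = w_2 + 0.6396·q_1 = (-1.4091, -3.5909, 3.2727).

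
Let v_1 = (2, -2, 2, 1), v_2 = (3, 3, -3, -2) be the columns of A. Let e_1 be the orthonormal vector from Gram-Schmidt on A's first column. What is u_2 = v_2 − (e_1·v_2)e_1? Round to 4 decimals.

u_2 = (4.2308, 1.7692, -1.7692, -1.3846)

v_1 = (2, -2, 2, 1); ‖v_1‖ = 3.6056, so e_1 = (0.5547, -0.5547, 0.5547, 0.2774).
e_1·v_2 = 0.5547·3 + (-0.5547)·3 + 0.5547·(-3) + 0.2774·(-2) = -2.2188.
u_2 = v_2 + 2.2188·e_1 = (4.2308, 1.7692, -1.7692, -1.3846).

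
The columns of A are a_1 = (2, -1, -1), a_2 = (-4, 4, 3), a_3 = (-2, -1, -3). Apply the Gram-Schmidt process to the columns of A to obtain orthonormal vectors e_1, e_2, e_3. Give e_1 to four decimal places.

e_1 = (0.8165, -0.4082, -0.4082)

a_1 = (2, -1, -1); ‖a_1‖ = 2.4495, so e_1 = (0.8165, -0.4082, -0.4082).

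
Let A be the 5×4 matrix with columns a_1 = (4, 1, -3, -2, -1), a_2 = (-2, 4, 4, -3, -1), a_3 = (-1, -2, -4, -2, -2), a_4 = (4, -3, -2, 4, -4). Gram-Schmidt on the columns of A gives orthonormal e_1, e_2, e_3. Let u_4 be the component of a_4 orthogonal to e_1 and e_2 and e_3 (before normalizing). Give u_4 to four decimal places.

u_4 = (1.0141, -0.5694, 1.4022, 2.0223, -4.7643)

a_1 = (4, 1, -3, -2, -1); ‖a_1‖ = 5.5678, so e_1 = (0.7184, 0.1796, -0.5388, -0.3592, -0.1796).
e_1·a_2 = 0.7184·(-2) + 0.1796·4 + (-0.5388)·4 + (-0.3592)·(-3) + (-0.1796)·(-1) = -1.6164.
u_2 = a_2 + 1.6164·e_1 = (-0.8387, 4.2903, 3.1290, -3.5806, -1.2903).
‖u_2‖ = 6.5869, so e_2 = (-0.1273, 0.6513, 0.4750, -0.5436, -0.1959).
e_1·a_3 = 0.7184·(-1) + 0.1796·(-2) + (-0.5388)·(-4) + (-0.3592)·(-2) + (-0.1796)·(-2) = 2.1553; e_2·a_3 = (-0.1273)·(-1) + 0.6513·(-2) + 0.4750·(-4) + (-0.5436)·(-2) + (-0.1959)·(-2) = -1.5965.
u_3 = a_3 − 2.1553·e_1 + 1.5965·e_2 = (-2.7517, -1.3472, -2.0803, -2.0937, -1.9257).
‖u_3‖ = 4.6697, so e_3 = (-0.5893, -0.2885, -0.4455, -0.4484, -0.4124).
e_1·a_4 = 0.7184·4 + 0.1796·(-3) + (-0.5388)·(-2) + (-0.3592)·4 + (-0.1796)·(-4) = 2.6941; e_2·a_4 = (-0.1273)·4 + 0.6513·(-3) + 0.4750·(-2) + (-0.5436)·4 + (-0.1959)·(-4) = -4.8043; e_3·a_4 = (-0.5893)·4 + (-0.2885)·(-3) + (-0.4455)·(-2) + (-0.4484)·4 + (-0.4124)·(-4) = -0.7445.
u_4 = a_4 − 2.6941·e_1 + 4.8043·e_2 + 0.7445·e_3 = (1.0141, -0.5694, 1.4022, 2.0223, -4.7643).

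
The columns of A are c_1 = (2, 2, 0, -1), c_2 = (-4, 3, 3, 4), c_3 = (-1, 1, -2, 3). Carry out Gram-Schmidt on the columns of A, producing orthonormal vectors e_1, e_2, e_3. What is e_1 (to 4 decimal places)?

e_1 = (0.6667, 0.6667, 0.0000, -0.3333)

c_1 = (2, 2, 0, -1); ‖c_1‖ = 3.0000, so e_1 = (0.6667, 0.6667, 0.0000, -0.3333).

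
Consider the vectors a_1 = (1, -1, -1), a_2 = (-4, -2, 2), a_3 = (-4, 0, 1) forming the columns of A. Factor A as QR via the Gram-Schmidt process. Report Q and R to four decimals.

Q = [[0.5774, -0.6172, -0.5345], [-0.5774, -0.7715, 0.2673], [-0.5774, 0.1543, -0.8018]], R = [[1.7321, -2.3094, -2.8868], [0.0000, 4.3205, 2.6232], [0.0000, 0.0000, 1.3363]]

a_1 = (1, -1, -1); ‖a_1‖ = 1.7321, so e_1 = (0.5774, -0.5774, -0.5774).
e_1·a_2 = 0.5774·(-4) + (-0.5774)·(-2) + (-0.5774)·2 = -2.3094.
u_2 = a_2 + 2.3094·e_1 = (-2.6667, -3.3333, 0.6667).
‖u_2‖ = 4.3205, so e_2 = (-0.6172, -0.7715, 0.1543).
e_1·a_3 = 0.5774·(-4) + (-0.5774)·0 + (-0.5774)·1 = -2.8868; e_2·a_3 = (-0.6172)·(-4) + (-0.7715)·0 + 0.1543·1 = 2.6232.
u_3 = a_3 + 2.8868·e_1 − 2.6232·e_2 = (-0.7143, 0.3571, -1.0714).
‖u_3‖ = 1.3363, so e_3 = (-0.5345, 0.2673, -0.8018).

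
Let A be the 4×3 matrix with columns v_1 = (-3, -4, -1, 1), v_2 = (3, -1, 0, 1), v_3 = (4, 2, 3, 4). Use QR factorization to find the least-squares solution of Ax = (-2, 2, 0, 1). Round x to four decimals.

v_1 = (-3, -4, -1, 1); ‖v_1‖ = 5.1962, so e_1 = (-0.5774, -0.7698, -0.1925, 0.1925).
e_1·v_2 = (-0.5774)·3 + (-0.7698)·(-1) + (-0.1925)·0 + 0.1925·1 = -0.7698.
u_2 = v_2 + 0.7698·e_1 = (2.5556, -1.5926, -0.1481, 1.1481).
‖u_2‖ = 3.2261, so e_2 = (0.7922, -0.4937, -0.0459, 0.3559).
e_1·v_3 = (-0.5774)·4 + (-0.7698)·2 + (-0.1925)·3 + 0.1925·4 = -3.6566; e_2·v_3 = 0.7922·4 + (-0.4937)·2 + (-0.0459)·3 + 0.3559·4 = 3.4671.
u_3 = v_3 + 3.6566·e_1 − 3.4671·e_2 = (-0.8577, 0.8968, 2.4555, 3.4698).
‖u_3‖ = 4.4282, so e_3 = (-0.1937, 0.2025, 0.5545, 0.7836).
Qᵀb = (-0.1925, -2.2158, 1.5760).
Back-substitute: x_3 = 1.5760/4.4282 = 0.3559.
x_2 = (-2.2158 − 3.4671·0.3559)/3.2261 = -1.0693.
x_1 = (-0.1925 + 0.7698·(-1.0693) + 3.6566·0.3559)/5.1962 = 0.0550.

x = (0.0550, -1.0693, 0.3559)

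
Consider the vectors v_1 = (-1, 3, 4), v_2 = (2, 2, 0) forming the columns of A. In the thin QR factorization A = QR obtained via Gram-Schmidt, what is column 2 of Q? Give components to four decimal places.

q_2 = (0.7926, 0.5661, -0.2265)

v_1 = (-1, 3, 4); ‖v_1‖ = 5.0990, so q_1 = (-0.1961, 0.5883, 0.7845).
q_1·v_2 = (-0.1961)·2 + 0.5883·2 + 0.7845·0 = 0.7845.
u_2 = v_2 − 0.7845·q_1 = (2.1538, 1.5385, -0.6154).
‖u_2‖ = 2.7175, so q_2 = (0.7926, 0.5661, -0.2265).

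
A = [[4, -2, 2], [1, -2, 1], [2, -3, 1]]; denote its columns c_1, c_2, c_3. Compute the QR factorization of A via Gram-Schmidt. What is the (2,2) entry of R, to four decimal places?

r_{22} = 2.1931

c_1 = (4, 1, 2); ‖c_1‖ = 4.5826, so e_1 = (0.8729, 0.2182, 0.4364).
e_1·c_2 = 0.8729·(-2) + 0.2182·(-2) + 0.4364·(-3) = -3.4915.
u_2 = c_2 + 3.4915·e_1 = (1.0476, -1.2381, -1.4762).
r_{22} = ‖u_2‖ = 2.1931.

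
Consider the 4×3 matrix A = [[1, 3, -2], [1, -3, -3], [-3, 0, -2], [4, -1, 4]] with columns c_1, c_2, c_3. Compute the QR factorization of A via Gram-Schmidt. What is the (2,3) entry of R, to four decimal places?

c_1 = (1, 1, -3, 4); ‖c_1‖ = 5.1962, so q_1 = (0.1925, 0.1925, -0.5774, 0.7698).
q_1·c_2 = 0.1925·3 + 0.1925·(-3) + (-0.5774)·0 + 0.7698·(-1) = -0.7698.
u_2 = c_2 + 0.7698·q_1 = (3.1481, -2.8519, -0.4444, -0.4074).
‖u_2‖ = 4.2904, so q_2 = (0.7338, -0.6647, -0.1036, -0.0950).
r_{23} = q_2·c_3 = 0.3539.

r_{23} = 0.3539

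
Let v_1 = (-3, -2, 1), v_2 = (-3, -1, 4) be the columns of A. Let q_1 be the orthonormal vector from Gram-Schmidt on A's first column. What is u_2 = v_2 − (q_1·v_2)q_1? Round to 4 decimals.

u_2 = (0.2143, 1.1429, 2.9286)

q_1 = v_1/‖v_1‖ = (-3, -2, 1)/3.7417 = (-0.8018, -0.5345, 0.2673).
r_{12} = q_1·v_2 = 4.0089.
u_2 = v_2 − 4.0089·q_1 = (0.2143, 1.1429, 2.9286).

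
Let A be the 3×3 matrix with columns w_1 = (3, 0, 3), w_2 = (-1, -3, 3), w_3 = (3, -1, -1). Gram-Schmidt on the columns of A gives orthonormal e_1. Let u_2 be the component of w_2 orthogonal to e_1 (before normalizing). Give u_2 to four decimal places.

u_2 = (-2.0000, -3.0000, 2.0000)

w_1 = (3, 0, 3); ‖w_1‖ = 4.2426, so e_1 = (0.7071, 0.0000, 0.7071).
e_1·w_2 = 0.7071·(-1) + 0.0000·(-3) + 0.7071·3 = 1.4142.
u_2 = w_2 − 1.4142·e_1 = (-2.0000, -3.0000, 2.0000).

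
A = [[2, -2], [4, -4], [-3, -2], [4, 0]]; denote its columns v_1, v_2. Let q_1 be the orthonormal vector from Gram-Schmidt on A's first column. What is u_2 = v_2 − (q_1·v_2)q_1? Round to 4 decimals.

v_1 = (2, 4, -3, 4); ‖v_1‖ = 6.7082, so q_1 = (0.2981, 0.5963, -0.4472, 0.5963).
q_1·v_2 = 0.2981·(-2) + 0.5963·(-4) + (-0.4472)·(-2) + 0.5963·0 = -2.0870.
u_2 = v_2 + 2.0870·q_1 = (-1.3778, -2.7556, -2.9333, 1.2444).

u_2 = (-1.3778, -2.7556, -2.9333, 1.2444)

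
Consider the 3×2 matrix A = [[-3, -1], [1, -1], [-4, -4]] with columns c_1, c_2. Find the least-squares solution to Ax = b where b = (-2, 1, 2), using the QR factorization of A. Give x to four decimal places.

q_1 = c_1/‖c_1‖ = (-3, 1, -4)/5.0990 = (-0.5883, 0.1961, -0.7845).
r_{12} = q_1·c_2 = 3.5301.
u_2 = c_2 − 3.5301·q_1 = (1.0769, -1.6923, -1.2308).
‖u_2‖ = 2.3534, so q_2 = (0.4576, -0.7191, -0.5230).
Qᵀb = (-0.1961, -2.6803).
Back-substitute: x_2 = -2.6803/2.3534 = -1.1389.
x_1 = (-0.1961 − 3.5301·(-1.1389))/5.0990 = 0.7500.

x = (0.7500, -1.1389)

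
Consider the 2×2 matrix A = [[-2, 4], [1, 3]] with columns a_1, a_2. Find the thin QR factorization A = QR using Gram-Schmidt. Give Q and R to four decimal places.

Q = [[-0.8944, 0.4472], [0.4472, 0.8944]], R = [[2.2361, -2.2361], [0.0000, 4.4721]]

q_1 = a_1/‖a_1‖ = (-2, 1)/2.2361 = (-0.8944, 0.4472).
r_{12} = q_1·a_2 = -2.2361.
u_2 = a_2 + 2.2361·q_1 = (2.0000, 4.0000).
‖u_2‖ = 4.4721, so q_2 = (0.4472, 0.8944).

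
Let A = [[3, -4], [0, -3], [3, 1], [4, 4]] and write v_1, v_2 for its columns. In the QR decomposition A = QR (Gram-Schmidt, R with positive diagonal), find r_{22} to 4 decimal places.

r_{22} = 6.3686

v_1 = (3, 0, 3, 4); ‖v_1‖ = 5.8310, so e_1 = (0.5145, 0.0000, 0.5145, 0.6860).
e_1·v_2 = 0.5145·(-4) + 0.0000·(-3) + 0.5145·1 + 0.6860·4 = 1.2005.
u_2 = v_2 − 1.2005·e_1 = (-4.6176, -3.0000, 0.3824, 3.1765).
r_{22} = ‖u_2‖ = 6.3686.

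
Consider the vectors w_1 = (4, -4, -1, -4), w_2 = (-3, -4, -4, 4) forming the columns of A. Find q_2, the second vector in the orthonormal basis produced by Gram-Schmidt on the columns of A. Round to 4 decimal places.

q_2 = (-0.3145, -0.6235, -0.5579, 0.4485)

q_1 = w_1/‖w_1‖ = (4, -4, -1, -4)/7.0000 = (0.5714, -0.5714, -0.1429, -0.5714).
r_{12} = q_1·w_2 = -1.1429.
u_2 = w_2 + 1.1429·q_1 = (-2.3469, -4.6531, -4.1633, 3.3469).
‖u_2‖ = 7.4628, so q_2 = (-0.3145, -0.6235, -0.5579, 0.4485).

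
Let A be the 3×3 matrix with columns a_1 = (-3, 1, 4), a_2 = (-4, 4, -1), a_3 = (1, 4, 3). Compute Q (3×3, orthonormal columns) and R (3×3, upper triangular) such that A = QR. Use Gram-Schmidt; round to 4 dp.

Q = [[-0.5883, -0.4991, 0.6362], [0.1961, 0.6752, 0.7111], [0.7845, -0.5431, 0.2994]], R = [[5.0990, 2.3534, 2.5495], [0.0000, 5.2404, 0.5725], [0.0000, 0.0000, 4.3786]]

a_1 = (-3, 1, 4); ‖a_1‖ = 5.0990, so q_1 = (-0.5883, 0.1961, 0.7845).
q_1·a_2 = (-0.5883)·(-4) + 0.1961·4 + 0.7845·(-1) = 2.3534.
u_2 = a_2 − 2.3534·q_1 = (-2.6154, 3.5385, -2.8462).
‖u_2‖ = 5.2404, so q_2 = (-0.4991, 0.6752, -0.5431).
q_1·a_3 = (-0.5883)·1 + 0.1961·4 + 0.7845·3 = 2.5495; q_2·a_3 = (-0.4991)·1 + 0.6752·4 + (-0.5431)·3 = 0.5725.
u_3 = a_3 − 2.5495·q_1 − 0.5725·q_2 = (2.7857, 3.1134, 1.3109).
‖u_3‖ = 4.3786, so q_3 = (0.6362, 0.7111, 0.2994).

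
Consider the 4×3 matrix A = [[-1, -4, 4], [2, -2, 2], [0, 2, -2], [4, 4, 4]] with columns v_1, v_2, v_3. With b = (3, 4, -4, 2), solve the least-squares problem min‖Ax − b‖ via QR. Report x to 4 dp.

x = (1.0000, -0.8333, 0.3333)

v_1 = (-1, 2, 0, 4); ‖v_1‖ = 4.5826, so e_1 = (-0.2182, 0.4364, 0.0000, 0.8729).
e_1·v_2 = (-0.2182)·(-4) + 0.4364·(-2) + 0.0000·2 + 0.8729·4 = 3.4915.
u_2 = v_2 − 3.4915·e_1 = (-3.2381, -3.5238, 2.0000, 0.9524).
‖u_2‖ = 5.2735, so e_2 = (-0.6140, -0.6682, 0.3793, 0.1806).
e_1·v_3 = (-0.2182)·4 + 0.4364·2 + 0.0000·(-2) + 0.8729·4 = 3.4915; e_2·v_3 = (-0.6140)·4 + (-0.6682)·2 + 0.3793·(-2) + 0.1806·4 = -3.8287.
u_3 = v_3 − 3.4915·e_1 + 3.8287·e_2 = (2.4110, -2.0822, -0.5479, 1.6438).
‖u_3‖ = 3.6264, so e_3 = (0.6648, -0.5742, -0.1511, 0.4533).
Qᵀb = (2.8368, -5.6708, 1.2088).
Back-substitute: x_3 = 1.2088/3.6264 = 0.3333.
x_2 = (-5.6708 + 3.8287·0.3333)/5.2735 = -0.8333.
x_1 = (2.8368 − 3.4915·(-0.8333) − 3.4915·0.3333)/4.5826 = 1.0000.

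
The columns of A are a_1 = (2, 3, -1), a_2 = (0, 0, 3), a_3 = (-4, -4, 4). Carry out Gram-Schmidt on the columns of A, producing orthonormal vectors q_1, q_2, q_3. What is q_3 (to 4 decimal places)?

q_1 = a_1/‖a_1‖ = (2, 3, -1)/3.7417 = (0.5345, 0.8018, -0.2673).
r_{12} = q_1·a_2 = -0.8018.
u_2 = a_2 + 0.8018·q_1 = (0.4286, 0.6429, 2.7857).
‖u_2‖ = 2.8909, so q_2 = (0.1482, 0.2224, 0.9636).
r_{13} = q_1·a_3 = -6.4143; r_{23} = q_2·a_3 = 2.3720.
u_3 = a_3 + 6.4143·q_1 − 2.3720·q_2 = (-0.9231, 0.6154, 0.0000).
‖u_3‖ = 1.1094, so q_3 = (-0.8321, 0.5547, 0.0000).

q_3 = (-0.8321, 0.5547, 0.0000)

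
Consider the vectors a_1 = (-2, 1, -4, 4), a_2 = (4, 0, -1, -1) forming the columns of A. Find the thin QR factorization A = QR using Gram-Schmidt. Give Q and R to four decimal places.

q_1 = a_1/‖a_1‖ = (-2, 1, -4, 4)/6.0828 = (-0.3288, 0.1644, -0.6576, 0.6576).
r_{12} = q_1·a_2 = -1.3152.
u_2 = a_2 + 1.3152·q_1 = (3.5676, 0.2162, -1.8649, -0.1351).
‖u_2‖ = 4.0336, so q_2 = (0.8845, 0.0536, -0.4623, -0.0335).

Q = [[-0.3288, 0.8845], [0.1644, 0.0536], [-0.6576, -0.4623], [0.6576, -0.0335]], R = [[6.0828, -1.3152], [0.0000, 4.0336]]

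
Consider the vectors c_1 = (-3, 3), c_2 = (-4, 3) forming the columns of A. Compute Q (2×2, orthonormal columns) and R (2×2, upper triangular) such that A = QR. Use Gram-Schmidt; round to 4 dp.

c_1 = (-3, 3); ‖c_1‖ = 4.2426, so q_1 = (-0.7071, 0.7071).
q_1·c_2 = (-0.7071)·(-4) + 0.7071·3 = 4.9497.
u_2 = c_2 − 4.9497·q_1 = (-0.5000, -0.5000).
‖u_2‖ = 0.7071, so q_2 = (-0.7071, -0.7071).

Q = [[-0.7071, -0.7071], [0.7071, -0.7071]], R = [[4.2426, 4.9497], [0.0000, 0.7071]]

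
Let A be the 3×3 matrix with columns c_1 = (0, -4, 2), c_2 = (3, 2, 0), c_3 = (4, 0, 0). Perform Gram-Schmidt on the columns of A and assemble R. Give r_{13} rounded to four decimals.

c_1 = (0, -4, 2); ‖c_1‖ = 4.4721, so e_1 = (0.0000, -0.8944, 0.4472).
r_{13} = e_1·c_3 = 0.0000.

r_{13} = 0.0000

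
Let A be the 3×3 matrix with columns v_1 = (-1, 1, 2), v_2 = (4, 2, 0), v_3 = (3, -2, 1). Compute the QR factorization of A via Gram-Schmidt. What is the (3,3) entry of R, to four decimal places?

r_{33} = 3.1568

v_1 = (-1, 1, 2); ‖v_1‖ = 2.4495, so e_1 = (-0.4082, 0.4082, 0.8165).
e_1·v_2 = (-0.4082)·4 + 0.4082·2 + 0.8165·0 = -0.8165.
u_2 = v_2 + 0.8165·e_1 = (3.6667, 2.3333, 0.6667).
‖u_2‖ = 4.3970, so e_2 = (0.8339, 0.5307, 0.1516).
e_1·v_3 = (-0.4082)·3 + 0.4082·(-2) + 0.8165·1 = -1.2247; e_2·v_3 = 0.8339·3 + 0.5307·(-2) + 0.1516·1 = 1.5920.
u_3 = v_3 + 1.2247·e_1 − 1.5920·e_2 = (1.1724, -2.3448, 1.7586).
r_{33} = ‖u_3‖ = 3.1568.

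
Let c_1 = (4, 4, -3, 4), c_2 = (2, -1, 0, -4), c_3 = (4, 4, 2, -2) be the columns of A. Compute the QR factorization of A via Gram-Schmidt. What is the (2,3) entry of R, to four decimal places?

r_{23} = 3.6736

c_1 = (4, 4, -3, 4); ‖c_1‖ = 7.5498, so q_1 = (0.5298, 0.5298, -0.3974, 0.5298).
q_1·c_2 = 0.5298·2 + 0.5298·(-1) + (-0.3974)·0 + 0.5298·(-4) = -1.5894.
u_2 = c_2 + 1.5894·q_1 = (2.8421, -0.1579, -0.6316, -3.1579).
‖u_2‖ = 4.2981, so q_2 = (0.6612, -0.0367, -0.1469, -0.7347).
r_{23} = q_2·c_3 = 3.6736.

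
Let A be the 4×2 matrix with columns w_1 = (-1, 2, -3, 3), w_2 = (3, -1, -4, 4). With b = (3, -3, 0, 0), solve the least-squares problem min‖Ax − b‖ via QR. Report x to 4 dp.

q_1 = w_1/‖w_1‖ = (-1, 2, -3, 3)/4.7958 = (-0.2085, 0.4170, -0.6255, 0.6255).
r_{12} = q_1·w_2 = 3.9618.
u_2 = w_2 − 3.9618·q_1 = (3.8261, -2.6522, -1.5217, 1.5217).
‖u_2‖ = 5.1288, so q_2 = (0.7460, -0.5171, -0.2967, 0.2967).
Qᵀb = (-1.8766, 3.7894).
Back-substitute: x_2 = 3.7894/5.1288 = 0.7388.
x_1 = (-1.8766 − 3.9618·0.7388)/4.7958 = -1.0017.

x = (-1.0017, 0.7388)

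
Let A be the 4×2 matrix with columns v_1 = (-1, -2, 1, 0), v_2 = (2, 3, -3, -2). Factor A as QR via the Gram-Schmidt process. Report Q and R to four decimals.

Q = [[-0.4082, 0.0690], [-0.8165, -0.2760], [0.4082, -0.4830], [0.0000, -0.8281]], R = [[2.4495, -4.4907], [0.0000, 2.4152]]

v_1 = (-1, -2, 1, 0); ‖v_1‖ = 2.4495, so q_1 = (-0.4082, -0.8165, 0.4082, 0.0000).
q_1·v_2 = (-0.4082)·2 + (-0.8165)·3 + 0.4082·(-3) + 0.0000·(-2) = -4.4907.
u_2 = v_2 + 4.4907·q_1 = (0.1667, -0.6667, -1.1667, -2.0000).
‖u_2‖ = 2.4152, so q_2 = (0.0690, -0.2760, -0.4830, -0.8281).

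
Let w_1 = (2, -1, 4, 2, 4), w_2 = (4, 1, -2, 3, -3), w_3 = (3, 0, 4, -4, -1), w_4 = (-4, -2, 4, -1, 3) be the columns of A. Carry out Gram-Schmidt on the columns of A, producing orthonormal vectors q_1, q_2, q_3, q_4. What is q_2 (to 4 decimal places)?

q_2 = (0.7061, 0.1349, -0.2142, 0.5435, -0.3768)

q_1 = w_1/‖w_1‖ = (2, -1, 4, 2, 4)/6.4031 = (0.3123, -0.1562, 0.6247, 0.3123, 0.6247).
r_{12} = q_1·w_2 = -1.0932.
u_2 = w_2 + 1.0932·q_1 = (4.3415, 0.8293, -1.3171, 3.3415, -2.3171).
‖u_2‖ = 6.1486, so q_2 = (0.7061, 0.1349, -0.2142, 0.5435, -0.3768).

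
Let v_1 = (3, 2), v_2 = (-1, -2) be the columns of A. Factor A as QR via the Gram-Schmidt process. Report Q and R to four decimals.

Q = [[0.8321, 0.5547], [0.5547, -0.8321]], R = [[3.6056, -1.9415], [0.0000, 1.1094]]

v_1 = (3, 2); ‖v_1‖ = 3.6056, so e_1 = (0.8321, 0.5547).
e_1·v_2 = 0.8321·(-1) + 0.5547·(-2) = -1.9415.
u_2 = v_2 + 1.9415·e_1 = (0.6154, -0.9231).
‖u_2‖ = 1.1094, so e_2 = (0.5547, -0.8321).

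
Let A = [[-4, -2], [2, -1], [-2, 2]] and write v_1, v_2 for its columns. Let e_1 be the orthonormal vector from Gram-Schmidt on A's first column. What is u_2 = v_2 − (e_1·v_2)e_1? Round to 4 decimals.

v_1 = (-4, 2, -2); ‖v_1‖ = 4.8990, so e_1 = (-0.8165, 0.4082, -0.4082).
e_1·v_2 = (-0.8165)·(-2) + 0.4082·(-1) + (-0.4082)·2 = 0.4082.
u_2 = v_2 − 0.4082·e_1 = (-1.6667, -1.1667, 2.1667).

u_2 = (-1.6667, -1.1667, 2.1667)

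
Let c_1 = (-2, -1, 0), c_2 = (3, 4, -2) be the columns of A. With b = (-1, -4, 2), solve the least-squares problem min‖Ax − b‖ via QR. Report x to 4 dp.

x = (-1.2444, -1.2222)

e_1 = c_1/‖c_1‖ = (-2, -1, 0)/2.2361 = (-0.8944, -0.4472, 0.0000).
r_{12} = e_1·c_2 = -4.4721.
u_2 = c_2 + 4.4721·e_1 = (-1.0000, 2.0000, -2.0000).
‖u_2‖ = 3.0000, so e_2 = (-0.3333, 0.6667, -0.6667).
Qᵀb = (2.6833, -3.6667).
Back-substitute: x_2 = -3.6667/3.0000 = -1.2222.
x_1 = (2.6833 + 4.4721·(-1.2222))/2.2361 = -1.2444.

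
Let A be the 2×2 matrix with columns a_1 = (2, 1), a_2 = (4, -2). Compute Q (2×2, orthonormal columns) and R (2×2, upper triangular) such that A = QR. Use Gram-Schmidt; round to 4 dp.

Q = [[0.8944, 0.4472], [0.4472, -0.8944]], R = [[2.2361, 2.6833], [0.0000, 3.5777]]

a_1 = (2, 1); ‖a_1‖ = 2.2361, so q_1 = (0.8944, 0.4472).
q_1·a_2 = 0.8944·4 + 0.4472·(-2) = 2.6833.
u_2 = a_2 − 2.6833·q_1 = (1.6000, -3.2000).
‖u_2‖ = 3.5777, so q_2 = (0.4472, -0.8944).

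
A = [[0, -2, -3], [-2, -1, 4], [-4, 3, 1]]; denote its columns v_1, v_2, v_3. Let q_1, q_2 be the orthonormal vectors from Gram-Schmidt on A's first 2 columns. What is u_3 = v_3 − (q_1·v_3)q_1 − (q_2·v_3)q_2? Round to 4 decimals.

u_3 = (-3.2222, 2.5778, -1.2889)

v_1 = (0, -2, -4); ‖v_1‖ = 4.4721, so q_1 = (0.0000, -0.4472, -0.8944).
q_1·v_2 = 0.0000·(-2) + (-0.4472)·(-1) + (-0.8944)·3 = -2.2361.
u_2 = v_2 + 2.2361·q_1 = (-2.0000, -2.0000, 1.0000).
‖u_2‖ = 3.0000, so q_2 = (-0.6667, -0.6667, 0.3333).
q_1·v_3 = 0.0000·(-3) + (-0.4472)·4 + (-0.8944)·1 = -2.6833; q_2·v_3 = (-0.6667)·(-3) + (-0.6667)·4 + 0.3333·1 = -0.3333.
u_3 = v_3 + 2.6833·q_1 + 0.3333·q_2 = (-3.2222, 2.5778, -1.2889).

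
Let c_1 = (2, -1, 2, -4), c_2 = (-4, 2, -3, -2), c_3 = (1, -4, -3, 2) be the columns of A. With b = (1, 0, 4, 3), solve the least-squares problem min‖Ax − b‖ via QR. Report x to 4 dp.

x = (-0.5374, -0.9076, -0.5218)

c_1 = (2, -1, 2, -4); ‖c_1‖ = 5.0000, so q_1 = (0.4000, -0.2000, 0.4000, -0.8000).
q_1·c_2 = 0.4000·(-4) + (-0.2000)·2 + 0.4000·(-3) + (-0.8000)·(-2) = -1.6000.
u_2 = c_2 + 1.6000·q_1 = (-3.3600, 1.6800, -2.3600, -3.2800).
‖u_2‖ = 5.5172, so q_2 = (-0.6090, 0.3045, -0.4277, -0.5945).
q_1·c_3 = 0.4000·1 + (-0.2000)·(-4) + 0.4000·(-3) + (-0.8000)·2 = -1.6000; q_2·c_3 = (-0.6090)·1 + 0.3045·(-4) + (-0.4277)·(-3) + (-0.5945)·2 = -1.7327.
u_3 = c_3 + 1.6000·q_1 + 1.7327·q_2 = (0.5848, -3.7924, -3.1012, -0.3101).
‖u_3‖ = 4.9434, so q_3 = (0.1183, -0.7672, -0.6273, -0.0627).
Qᵀb = (-0.4000, -4.1035, -2.5792).
Back-substitute: x_3 = -2.5792/4.9434 = -0.5218.
x_2 = (-4.1035 + 1.7327·(-0.5218))/5.5172 = -0.9076.
x_1 = (-0.4000 + 1.6000·(-0.9076) + 1.6000·(-0.5218))/5.0000 = -0.5374.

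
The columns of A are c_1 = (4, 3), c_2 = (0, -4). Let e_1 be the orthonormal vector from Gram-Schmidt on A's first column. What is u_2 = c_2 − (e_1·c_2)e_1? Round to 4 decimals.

u_2 = (1.9200, -2.5600)

e_1 = c_1/‖c_1‖ = (4, 3)/5.0000 = (0.8000, 0.6000).
r_{12} = e_1·c_2 = -2.4000.
u_2 = c_2 + 2.4000·e_1 = (1.9200, -2.5600).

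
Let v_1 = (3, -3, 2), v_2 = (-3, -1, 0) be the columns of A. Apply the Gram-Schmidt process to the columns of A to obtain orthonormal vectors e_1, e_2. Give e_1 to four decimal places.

v_1 = (3, -3, 2); ‖v_1‖ = 4.6904, so e_1 = (0.6396, -0.6396, 0.4264).

e_1 = (0.6396, -0.6396, 0.4264)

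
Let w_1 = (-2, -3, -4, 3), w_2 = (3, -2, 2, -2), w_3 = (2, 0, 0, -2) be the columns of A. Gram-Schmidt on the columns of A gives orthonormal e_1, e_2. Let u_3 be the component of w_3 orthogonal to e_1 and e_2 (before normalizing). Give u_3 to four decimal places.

u_3 = (0.5714, 0.4485, -1.2625, -0.8538)

w_1 = (-2, -3, -4, 3); ‖w_1‖ = 6.1644, so e_1 = (-0.3244, -0.4867, -0.6489, 0.4867).
e_1·w_2 = (-0.3244)·3 + (-0.4867)·(-2) + (-0.6489)·2 + 0.4867·(-2) = -2.2711.
u_2 = w_2 + 2.2711·e_1 = (2.2632, -3.1053, 0.5263, -0.8947).
‖u_2‖ = 3.9802, so e_2 = (0.5686, -0.7802, 0.1322, -0.2248).
e_1·w_3 = (-0.3244)·2 + (-0.4867)·0 + (-0.6489)·0 + 0.4867·(-2) = -1.6222; e_2·w_3 = 0.5686·2 + (-0.7802)·0 + 0.1322·0 + (-0.2248)·(-2) = 1.5868.
u_3 = w_3 + 1.6222·e_1 − 1.5868·e_2 = (0.5714, 0.4485, -1.2625, -0.8538).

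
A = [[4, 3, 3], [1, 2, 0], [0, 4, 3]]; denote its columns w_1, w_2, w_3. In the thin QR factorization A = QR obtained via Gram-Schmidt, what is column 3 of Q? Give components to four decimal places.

e_1 = w_1/‖w_1‖ = (4, 1, 0)/4.1231 = (0.9701, 0.2425, 0.0000).
r_{12} = e_1·w_2 = 3.3955.
u_2 = w_2 − 3.3955·e_1 = (-0.2941, 1.1765, 4.0000).
‖u_2‖ = 4.1798, so e_2 = (-0.0704, 0.2815, 0.9570).
r_{13} = e_1·w_3 = 2.9104; r_{23} = e_2·w_3 = 2.6599.
u_3 = w_3 − 2.9104·e_1 − 2.6599·e_2 = (0.3636, -1.4545, 0.4545).
‖u_3‖ = 1.5667, so e_3 = (0.2321, -0.9284, 0.2901).

e_3 = (0.2321, -0.9284, 0.2901)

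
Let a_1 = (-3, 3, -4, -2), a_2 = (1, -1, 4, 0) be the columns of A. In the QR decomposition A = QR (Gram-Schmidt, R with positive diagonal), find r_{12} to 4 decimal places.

r_{12} = -3.5689

a_1 = (-3, 3, -4, -2); ‖a_1‖ = 6.1644, so e_1 = (-0.4867, 0.4867, -0.6489, -0.3244).
r_{12} = e_1·a_2 = -3.5689.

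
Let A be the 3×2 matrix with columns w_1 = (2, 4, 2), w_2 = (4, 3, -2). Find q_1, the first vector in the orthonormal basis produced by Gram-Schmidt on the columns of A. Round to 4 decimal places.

q_1 = (0.4082, 0.8165, 0.4082)

w_1 = (2, 4, 2); ‖w_1‖ = 4.8990, so q_1 = (0.4082, 0.8165, 0.4082).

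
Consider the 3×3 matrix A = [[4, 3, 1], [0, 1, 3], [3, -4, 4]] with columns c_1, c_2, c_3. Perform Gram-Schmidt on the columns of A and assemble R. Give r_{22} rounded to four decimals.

r_{22} = 5.0990

q_1 = c_1/‖c_1‖ = (4, 0, 3)/5.0000 = (0.8000, 0.0000, 0.6000).
r_{12} = q_1·c_2 = 0.0000.
u_2 = c_2 − 0.0000·q_1 = (3.0000, 1.0000, -4.0000).
r_{22} = ‖u_2‖ = 5.0990.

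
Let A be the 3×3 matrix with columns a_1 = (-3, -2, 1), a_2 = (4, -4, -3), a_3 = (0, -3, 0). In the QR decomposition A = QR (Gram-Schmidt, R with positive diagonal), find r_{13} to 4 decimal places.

r_{13} = 1.6036

q_1 = a_1/‖a_1‖ = (-3, -2, 1)/3.7417 = (-0.8018, -0.5345, 0.2673).
r_{13} = q_1·a_3 = 1.6036.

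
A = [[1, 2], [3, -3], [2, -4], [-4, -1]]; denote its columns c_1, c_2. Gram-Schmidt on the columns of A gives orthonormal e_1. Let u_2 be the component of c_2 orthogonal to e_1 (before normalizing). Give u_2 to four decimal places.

c_1 = (1, 3, 2, -4); ‖c_1‖ = 5.4772, so e_1 = (0.1826, 0.5477, 0.3651, -0.7303).
e_1·c_2 = 0.1826·2 + 0.5477·(-3) + 0.3651·(-4) + (-0.7303)·(-1) = -2.0083.
u_2 = c_2 + 2.0083·e_1 = (2.3667, -1.9000, -3.2667, -2.4667).

u_2 = (2.3667, -1.9000, -3.2667, -2.4667)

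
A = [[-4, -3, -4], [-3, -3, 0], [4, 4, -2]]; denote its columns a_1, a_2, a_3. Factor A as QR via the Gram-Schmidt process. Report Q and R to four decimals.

e_1 = a_1/‖a_1‖ = (-4, -3, 4)/6.4031 = (-0.6247, -0.4685, 0.6247).
r_{12} = e_1·a_2 = 5.7784.
u_2 = a_2 − 5.7784·e_1 = (0.6098, -0.2927, 0.3902).
‖u_2‖ = 0.7809, so e_2 = (0.7809, -0.3748, 0.4998).
r_{13} = e_1·a_3 = 1.2494; r_{23} = e_2·a_3 = -4.1230.
u_3 = a_3 − 1.2494·e_1 + 4.1230·e_2 = (0.0000, -0.9600, -0.7200).
‖u_3‖ = 1.2000, so e_3 = (0.0000, -0.8000, -0.6000).

Q = [[-0.6247, 0.7809, 0.0000], [-0.4685, -0.3748, -0.8000], [0.6247, 0.4998, -0.6000]], R = [[6.4031, 5.7784, 1.2494], [0.0000, 0.7809, -4.1230], [0.0000, 0.0000, 1.2000]]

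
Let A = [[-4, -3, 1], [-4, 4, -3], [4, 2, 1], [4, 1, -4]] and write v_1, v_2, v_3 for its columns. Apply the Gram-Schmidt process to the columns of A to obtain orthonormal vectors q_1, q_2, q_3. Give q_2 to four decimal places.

q_2 = (-0.4642, 0.8356, 0.2785, 0.0928)

q_1 = v_1/‖v_1‖ = (-4, -4, 4, 4)/8.0000 = (-0.5000, -0.5000, 0.5000, 0.5000).
r_{12} = q_1·v_2 = 1.0000.
u_2 = v_2 − 1.0000·q_1 = (-2.5000, 4.5000, 1.5000, 0.5000).
‖u_2‖ = 5.3852, so q_2 = (-0.4642, 0.8356, 0.2785, 0.0928).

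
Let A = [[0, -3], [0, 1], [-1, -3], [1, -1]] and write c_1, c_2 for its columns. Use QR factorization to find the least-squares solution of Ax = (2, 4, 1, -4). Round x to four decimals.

c_1 = (0, 0, -1, 1); ‖c_1‖ = 1.4142, so e_1 = (0.0000, 0.0000, -0.7071, 0.7071).
e_1·c_2 = 0.0000·(-3) + 0.0000·1 + (-0.7071)·(-3) + 0.7071·(-1) = 1.4142.
u_2 = c_2 − 1.4142·e_1 = (-3.0000, 1.0000, -2.0000, -2.0000).
‖u_2‖ = 4.2426, so e_2 = (-0.7071, 0.2357, -0.4714, -0.4714).
Qᵀb = (-3.5355, 0.9428).
Back-substitute: x_2 = 0.9428/4.2426 = 0.2222.
x_1 = (-3.5355 − 1.4142·0.2222)/1.4142 = -2.7222.

x = (-2.7222, 0.2222)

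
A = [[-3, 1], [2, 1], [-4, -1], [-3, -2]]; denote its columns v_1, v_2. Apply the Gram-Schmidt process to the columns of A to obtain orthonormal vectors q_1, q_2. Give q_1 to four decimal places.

v_1 = (-3, 2, -4, -3); ‖v_1‖ = 6.1644, so q_1 = (-0.4867, 0.3244, -0.6489, -0.4867).

q_1 = (-0.4867, 0.3244, -0.6489, -0.4867)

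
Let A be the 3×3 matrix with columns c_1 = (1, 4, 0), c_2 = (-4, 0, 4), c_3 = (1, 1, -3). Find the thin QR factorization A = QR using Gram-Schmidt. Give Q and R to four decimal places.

Q = [[0.2425, -0.6755, -0.6963], [0.9701, 0.1689, 0.1741], [0.0000, 0.7177, -0.6963]], R = [[4.1231, -0.9701, 1.2127], [0.0000, 5.5730, -2.6599], [0.0000, 0.0000, 1.5667]]

c_1 = (1, 4, 0); ‖c_1‖ = 4.1231, so q_1 = (0.2425, 0.9701, 0.0000).
q_1·c_2 = 0.2425·(-4) + 0.9701·0 + 0.0000·4 = -0.9701.
u_2 = c_2 + 0.9701·q_1 = (-3.7647, 0.9412, 4.0000).
‖u_2‖ = 5.5730, so q_2 = (-0.6755, 0.1689, 0.7177).
q_1·c_3 = 0.2425·1 + 0.9701·1 + 0.0000·(-3) = 1.2127; q_2·c_3 = (-0.6755)·1 + 0.1689·1 + 0.7177·(-3) = -2.6599.
u_3 = c_3 − 1.2127·q_1 + 2.6599·q_2 = (-1.0909, 0.2727, -1.0909).
‖u_3‖ = 1.5667, so q_3 = (-0.6963, 0.1741, -0.6963).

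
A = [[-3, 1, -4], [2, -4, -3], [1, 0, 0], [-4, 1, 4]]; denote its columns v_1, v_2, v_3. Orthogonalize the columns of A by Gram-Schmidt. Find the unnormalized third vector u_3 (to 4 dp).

u_3 = (-4.6667, -0.3333, 0.0000, 3.3333)

v_1 = (-3, 2, 1, -4); ‖v_1‖ = 5.4772, so e_1 = (-0.5477, 0.3651, 0.1826, -0.7303).
e_1·v_2 = (-0.5477)·1 + 0.3651·(-4) + 0.1826·0 + (-0.7303)·1 = -2.7386.
u_2 = v_2 + 2.7386·e_1 = (-0.5000, -3.0000, 0.5000, -1.0000).
‖u_2‖ = 3.2404, so e_2 = (-0.1543, -0.9258, 0.1543, -0.3086).
e_1·v_3 = (-0.5477)·(-4) + 0.3651·(-3) + 0.1826·0 + (-0.7303)·4 = -1.8257; e_2·v_3 = (-0.1543)·(-4) + (-0.9258)·(-3) + 0.1543·0 + (-0.3086)·4 = 2.1602.
u_3 = v_3 + 1.8257·e_1 − 2.1602·e_2 = (-4.6667, -0.3333, 0.0000, 3.3333).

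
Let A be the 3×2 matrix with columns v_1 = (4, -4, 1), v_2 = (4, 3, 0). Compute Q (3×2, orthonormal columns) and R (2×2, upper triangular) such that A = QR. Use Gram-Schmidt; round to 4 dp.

Q = [[0.6963, 0.7099], [-0.6963, 0.7038], [0.1741, -0.0245]], R = [[5.7446, 0.6963], [0.0000, 4.9513]]

v_1 = (4, -4, 1); ‖v_1‖ = 5.7446, so q_1 = (0.6963, -0.6963, 0.1741).
q_1·v_2 = 0.6963·4 + (-0.6963)·3 + 0.1741·0 = 0.6963.
u_2 = v_2 − 0.6963·q_1 = (3.5152, 3.4848, -0.1212).
‖u_2‖ = 4.9513, so q_2 = (0.7099, 0.7038, -0.0245).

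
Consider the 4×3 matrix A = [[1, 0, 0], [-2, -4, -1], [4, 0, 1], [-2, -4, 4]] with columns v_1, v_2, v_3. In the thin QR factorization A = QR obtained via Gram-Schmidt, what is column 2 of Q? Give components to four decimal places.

v_1 = (1, -2, 4, -2); ‖v_1‖ = 5.0000, so e_1 = (0.2000, -0.4000, 0.8000, -0.4000).
e_1·v_2 = 0.2000·0 + (-0.4000)·(-4) + 0.8000·0 + (-0.4000)·(-4) = 3.2000.
u_2 = v_2 − 3.2000·e_1 = (-0.6400, -2.7200, -2.5600, -2.7200).
‖u_2‖ = 4.6648, so e_2 = (-0.1372, -0.5831, -0.5488, -0.5831).

e_2 = (-0.1372, -0.5831, -0.5488, -0.5831)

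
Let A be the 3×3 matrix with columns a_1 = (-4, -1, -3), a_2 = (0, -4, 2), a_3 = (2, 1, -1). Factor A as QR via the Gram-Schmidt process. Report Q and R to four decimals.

e_1 = a_1/‖a_1‖ = (-4, -1, -3)/5.0990 = (-0.7845, -0.1961, -0.5883).
r_{12} = e_1·a_2 = -0.3922.
u_2 = a_2 + 0.3922·e_1 = (-0.3077, -4.0769, 1.7692).
‖u_2‖ = 4.4549, so e_2 = (-0.0691, -0.9152, 0.3971).
r_{13} = e_1·a_3 = -1.1767; r_{23} = e_2·a_3 = -1.4504.
u_3 = a_3 + 1.1767·e_1 + 1.4504·e_2 = (0.9767, -0.5581, -1.1163).
‖u_3‖ = 1.5848, so e_3 = (0.6163, -0.3522, -0.7044).

Q = [[-0.7845, -0.0691, 0.6163], [-0.1961, -0.9152, -0.3522], [-0.5883, 0.3971, -0.7044]], R = [[5.0990, -0.3922, -1.1767], [0.0000, 4.4549, -1.4504], [0.0000, 0.0000, 1.5848]]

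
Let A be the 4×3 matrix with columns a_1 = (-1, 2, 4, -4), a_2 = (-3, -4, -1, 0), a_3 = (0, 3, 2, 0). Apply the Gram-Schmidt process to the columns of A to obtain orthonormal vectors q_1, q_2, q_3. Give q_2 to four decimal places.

q_2 = (-0.6646, -0.7200, -0.0055, -0.1994)

a_1 = (-1, 2, 4, -4); ‖a_1‖ = 6.0828, so q_1 = (-0.1644, 0.3288, 0.6576, -0.6576).
q_1·a_2 = (-0.1644)·(-3) + 0.3288·(-4) + 0.6576·(-1) + (-0.6576)·0 = -1.4796.
u_2 = a_2 + 1.4796·q_1 = (-3.2432, -3.5135, -0.0270, -0.9730).
‖u_2‖ = 4.8796, so q_2 = (-0.6646, -0.7200, -0.0055, -0.1994).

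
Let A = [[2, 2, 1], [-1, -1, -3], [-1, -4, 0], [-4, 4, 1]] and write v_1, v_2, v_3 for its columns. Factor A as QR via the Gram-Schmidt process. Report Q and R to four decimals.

Q = [[0.4264, 0.4471, 0.0697], [-0.2132, -0.2235, -0.8945], [-0.2132, -0.7323, 0.4135], [-0.8528, 0.4625, 0.1551]], R = [[4.6904, -1.4924, 0.2132], [0.0000, 5.8968, 1.5802], [0.0000, 0.0000, 2.9082]]

e_1 = v_1/‖v_1‖ = (2, -1, -1, -4)/4.6904 = (0.4264, -0.2132, -0.2132, -0.8528).
r_{12} = e_1·v_2 = -1.4924.
u_2 = v_2 + 1.4924·e_1 = (2.6364, -1.3182, -4.3182, 2.7273).
‖u_2‖ = 5.8968, so e_2 = (0.4471, -0.2235, -0.7323, 0.4625).
r_{13} = e_1·v_3 = 0.2132; r_{23} = e_2·v_3 = 1.5802.
u_3 = v_3 − 0.2132·e_1 − 1.5802·e_2 = (0.2026, -2.6013, 1.2026, 0.4510).
‖u_3‖ = 2.9082, so e_3 = (0.0697, -0.8945, 0.4135, 0.1551).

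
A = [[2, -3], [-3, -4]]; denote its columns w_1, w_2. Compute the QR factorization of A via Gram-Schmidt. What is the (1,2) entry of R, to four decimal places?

w_1 = (2, -3); ‖w_1‖ = 3.6056, so q_1 = (0.5547, -0.8321).
r_{12} = q_1·w_2 = 1.6641.

r_{12} = 1.6641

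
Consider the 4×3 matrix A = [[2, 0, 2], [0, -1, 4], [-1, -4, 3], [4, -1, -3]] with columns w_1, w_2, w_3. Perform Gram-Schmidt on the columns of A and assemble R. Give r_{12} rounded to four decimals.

r_{12} = 0.0000

q_1 = w_1/‖w_1‖ = (2, 0, -1, 4)/4.5826 = (0.4364, 0.0000, -0.2182, 0.8729).
r_{12} = q_1·w_2 = 0.0000.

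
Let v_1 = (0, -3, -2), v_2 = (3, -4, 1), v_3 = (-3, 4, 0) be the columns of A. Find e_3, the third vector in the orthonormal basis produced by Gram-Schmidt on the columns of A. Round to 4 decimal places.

v_1 = (0, -3, -2); ‖v_1‖ = 3.6056, so e_1 = (0.0000, -0.8321, -0.5547).
e_1·v_2 = 0.0000·3 + (-0.8321)·(-4) + (-0.5547)·1 = 2.7735.
u_2 = v_2 − 2.7735·e_1 = (3.0000, -1.6923, 2.5385).
‖u_2‖ = 4.2787, so e_2 = (0.7011, -0.3955, 0.5933).
e_1·v_3 = 0.0000·(-3) + (-0.8321)·4 + (-0.5547)·0 = -3.3282; e_2·v_3 = 0.7011·(-3) + (-0.3955)·4 + 0.5933·0 = -3.6855.
u_3 = v_3 + 3.3282·e_1 + 3.6855·e_2 = (-0.4160, -0.2269, 0.3403).
‖u_3‖ = 0.5834, so e_3 = (-0.7130, -0.3889, 0.5834).

e_3 = (-0.7130, -0.3889, 0.5834)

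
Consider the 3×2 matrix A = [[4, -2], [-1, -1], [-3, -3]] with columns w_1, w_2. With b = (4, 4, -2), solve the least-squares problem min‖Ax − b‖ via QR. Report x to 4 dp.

x = (0.7333, -0.5333)

e_1 = w_1/‖w_1‖ = (4, -1, -3)/5.0990 = (0.7845, -0.1961, -0.5883).
r_{12} = e_1·w_2 = 0.3922.
u_2 = w_2 − 0.3922·e_1 = (-2.3077, -0.9231, -2.7692).
‖u_2‖ = 3.7210, so e_2 = (-0.6202, -0.2481, -0.7442).
Qᵀb = (3.5301, -1.9846).
Back-substitute: x_2 = -1.9846/3.7210 = -0.5333.
x_1 = (3.5301 − 0.3922·(-0.5333))/5.0990 = 0.7333.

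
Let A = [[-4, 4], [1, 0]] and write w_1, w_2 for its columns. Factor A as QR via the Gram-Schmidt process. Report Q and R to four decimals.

Q = [[-0.9701, 0.2425], [0.2425, 0.9701]], R = [[4.1231, -3.8806], [0.0000, 0.9701]]

w_1 = (-4, 1); ‖w_1‖ = 4.1231, so e_1 = (-0.9701, 0.2425).
e_1·w_2 = (-0.9701)·4 + 0.2425·0 = -3.8806.
u_2 = w_2 + 3.8806·e_1 = (0.2353, 0.9412).
‖u_2‖ = 0.9701, so e_2 = (0.2425, 0.9701).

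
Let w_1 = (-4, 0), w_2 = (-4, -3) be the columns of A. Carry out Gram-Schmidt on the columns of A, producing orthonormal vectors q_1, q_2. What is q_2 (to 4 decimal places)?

q_2 = (0.0000, -1.0000)

q_1 = w_1/‖w_1‖ = (-4, 0)/4.0000 = (-1.0000, 0.0000).
r_{12} = q_1·w_2 = 4.0000.
u_2 = w_2 − 4.0000·q_1 = (0.0000, -3.0000).
‖u_2‖ = 3.0000, so q_2 = (0.0000, -1.0000).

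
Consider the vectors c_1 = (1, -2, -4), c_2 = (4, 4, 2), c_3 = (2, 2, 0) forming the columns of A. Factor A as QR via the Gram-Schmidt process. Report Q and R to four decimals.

c_1 = (1, -2, -4); ‖c_1‖ = 4.5826, so q_1 = (0.2182, -0.4364, -0.8729).
q_1·c_2 = 0.2182·4 + (-0.4364)·4 + (-0.8729)·2 = -2.6186.
u_2 = c_2 + 2.6186·q_1 = (4.5714, 2.8571, -0.2857).
‖u_2‖ = 5.3984, so q_2 = (0.8468, 0.5293, -0.0529).
q_1·c_3 = 0.2182·2 + (-0.4364)·2 + (-0.8729)·0 = -0.4364; q_2·c_3 = 0.8468·2 + 0.5293·2 + (-0.0529)·0 = 2.7521.
u_3 = c_3 + 0.4364·q_1 − 2.7521·q_2 = (-0.2353, 0.3529, -0.2353).
‖u_3‖ = 0.4851, so q_3 = (-0.4851, 0.7276, -0.4851).

Q = [[0.2182, 0.8468, -0.4851], [-0.4364, 0.5293, 0.7276], [-0.8729, -0.0529, -0.4851]], R = [[4.5826, -2.6186, -0.4364], [0.0000, 5.3984, 2.7521], [0.0000, 0.0000, 0.4851]]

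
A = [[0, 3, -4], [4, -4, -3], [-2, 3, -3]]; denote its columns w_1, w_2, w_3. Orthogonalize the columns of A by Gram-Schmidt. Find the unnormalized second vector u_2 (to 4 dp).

u_2 = (3.0000, 0.4000, 0.8000)

w_1 = (0, 4, -2); ‖w_1‖ = 4.4721, so e_1 = (0.0000, 0.8944, -0.4472).
e_1·w_2 = 0.0000·3 + 0.8944·(-4) + (-0.4472)·3 = -4.9193.
u_2 = w_2 + 4.9193·e_1 = (3.0000, 0.4000, 0.8000).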